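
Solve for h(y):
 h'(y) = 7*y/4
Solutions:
 h(y) = C1 + 7*y^2/8


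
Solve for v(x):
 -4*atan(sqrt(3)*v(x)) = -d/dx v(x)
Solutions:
 Integral(1/atan(sqrt(3)*_y), (_y, v(x))) = C1 + 4*x


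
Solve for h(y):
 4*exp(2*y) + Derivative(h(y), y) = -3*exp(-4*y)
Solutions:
 h(y) = C1 - 2*exp(2*y) + 3*exp(-4*y)/4


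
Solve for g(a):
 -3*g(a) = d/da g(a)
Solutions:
 g(a) = C1*exp(-3*a)


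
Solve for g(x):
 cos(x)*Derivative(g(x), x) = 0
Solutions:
 g(x) = C1


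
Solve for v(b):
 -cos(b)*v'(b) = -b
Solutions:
 v(b) = C1 + Integral(b/cos(b), b)


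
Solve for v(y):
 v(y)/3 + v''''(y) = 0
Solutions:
 v(y) = (C1*sin(sqrt(2)*3^(3/4)*y/6) + C2*cos(sqrt(2)*3^(3/4)*y/6))*exp(-sqrt(2)*3^(3/4)*y/6) + (C3*sin(sqrt(2)*3^(3/4)*y/6) + C4*cos(sqrt(2)*3^(3/4)*y/6))*exp(sqrt(2)*3^(3/4)*y/6)


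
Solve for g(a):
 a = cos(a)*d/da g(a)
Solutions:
 g(a) = C1 + Integral(a/cos(a), a)


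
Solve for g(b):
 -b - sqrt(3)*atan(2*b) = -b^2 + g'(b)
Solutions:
 g(b) = C1 + b^3/3 - b^2/2 - sqrt(3)*(b*atan(2*b) - log(4*b^2 + 1)/4)


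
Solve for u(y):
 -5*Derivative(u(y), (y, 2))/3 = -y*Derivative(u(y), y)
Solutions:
 u(y) = C1 + C2*erfi(sqrt(30)*y/10)


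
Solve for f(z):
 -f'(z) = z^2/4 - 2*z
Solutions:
 f(z) = C1 - z^3/12 + z^2


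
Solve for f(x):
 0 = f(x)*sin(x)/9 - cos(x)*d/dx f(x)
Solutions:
 f(x) = C1/cos(x)^(1/9)


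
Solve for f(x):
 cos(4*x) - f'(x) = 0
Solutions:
 f(x) = C1 + sin(4*x)/4


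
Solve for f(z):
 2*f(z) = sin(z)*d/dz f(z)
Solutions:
 f(z) = C1*(cos(z) - 1)/(cos(z) + 1)


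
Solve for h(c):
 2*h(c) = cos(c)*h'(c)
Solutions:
 h(c) = C1*(sin(c) + 1)/(sin(c) - 1)


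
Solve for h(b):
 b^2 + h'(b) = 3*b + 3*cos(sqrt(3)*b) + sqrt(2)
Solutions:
 h(b) = C1 - b^3/3 + 3*b^2/2 + sqrt(2)*b + sqrt(3)*sin(sqrt(3)*b)


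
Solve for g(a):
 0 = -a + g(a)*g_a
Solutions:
 g(a) = -sqrt(C1 + a^2)
 g(a) = sqrt(C1 + a^2)


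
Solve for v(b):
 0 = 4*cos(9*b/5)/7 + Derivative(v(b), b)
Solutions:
 v(b) = C1 - 20*sin(9*b/5)/63


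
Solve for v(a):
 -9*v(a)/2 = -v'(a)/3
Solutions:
 v(a) = C1*exp(27*a/2)


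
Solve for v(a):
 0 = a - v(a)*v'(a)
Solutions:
 v(a) = -sqrt(C1 + a^2)
 v(a) = sqrt(C1 + a^2)


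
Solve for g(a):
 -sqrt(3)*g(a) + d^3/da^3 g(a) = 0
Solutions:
 g(a) = C3*exp(3^(1/6)*a) + (C1*sin(3^(2/3)*a/2) + C2*cos(3^(2/3)*a/2))*exp(-3^(1/6)*a/2)


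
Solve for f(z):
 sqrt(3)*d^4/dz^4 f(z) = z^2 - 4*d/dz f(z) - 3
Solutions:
 f(z) = C1 + C4*exp(-2^(2/3)*3^(5/6)*z/3) + z^3/12 - 3*z/4 + (C2*sin(2^(2/3)*3^(1/3)*z/2) + C3*cos(2^(2/3)*3^(1/3)*z/2))*exp(2^(2/3)*3^(5/6)*z/6)


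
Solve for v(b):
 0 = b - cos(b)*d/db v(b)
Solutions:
 v(b) = C1 + Integral(b/cos(b), b)


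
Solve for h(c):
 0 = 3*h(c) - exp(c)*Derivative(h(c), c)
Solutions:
 h(c) = C1*exp(-3*exp(-c))


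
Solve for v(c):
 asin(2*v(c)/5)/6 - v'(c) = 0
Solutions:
 Integral(1/asin(2*_y/5), (_y, v(c))) = C1 + c/6


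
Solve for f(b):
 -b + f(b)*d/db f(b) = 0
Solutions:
 f(b) = -sqrt(C1 + b^2)
 f(b) = sqrt(C1 + b^2)


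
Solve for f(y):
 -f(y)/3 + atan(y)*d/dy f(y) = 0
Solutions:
 f(y) = C1*exp(Integral(1/atan(y), y)/3)


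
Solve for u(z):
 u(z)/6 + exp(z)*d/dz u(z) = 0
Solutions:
 u(z) = C1*exp(exp(-z)/6)


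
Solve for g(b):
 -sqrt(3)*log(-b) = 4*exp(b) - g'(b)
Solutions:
 g(b) = C1 + sqrt(3)*b*log(-b) - sqrt(3)*b + 4*exp(b)


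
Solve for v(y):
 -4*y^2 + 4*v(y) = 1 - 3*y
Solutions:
 v(y) = y^2 - 3*y/4 + 1/4


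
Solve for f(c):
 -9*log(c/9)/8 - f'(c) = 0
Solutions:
 f(c) = C1 - 9*c*log(c)/8 + 9*c/8 + 9*c*log(3)/4


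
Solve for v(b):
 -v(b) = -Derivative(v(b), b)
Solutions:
 v(b) = C1*exp(b)


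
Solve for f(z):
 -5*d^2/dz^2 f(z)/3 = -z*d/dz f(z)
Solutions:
 f(z) = C1 + C2*erfi(sqrt(30)*z/10)


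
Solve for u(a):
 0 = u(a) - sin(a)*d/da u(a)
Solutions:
 u(a) = C1*sqrt(cos(a) - 1)/sqrt(cos(a) + 1)


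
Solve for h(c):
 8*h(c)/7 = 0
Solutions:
 h(c) = 0


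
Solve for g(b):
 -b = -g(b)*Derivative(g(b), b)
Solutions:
 g(b) = -sqrt(C1 + b^2)
 g(b) = sqrt(C1 + b^2)


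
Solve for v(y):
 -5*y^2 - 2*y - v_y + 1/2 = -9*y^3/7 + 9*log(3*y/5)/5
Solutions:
 v(y) = C1 + 9*y^4/28 - 5*y^3/3 - y^2 - 9*y*log(y)/5 - 9*y*log(3)/5 + 23*y/10 + 9*y*log(5)/5


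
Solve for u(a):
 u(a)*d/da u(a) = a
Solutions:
 u(a) = -sqrt(C1 + a^2)
 u(a) = sqrt(C1 + a^2)


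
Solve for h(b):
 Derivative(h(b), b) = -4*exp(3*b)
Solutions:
 h(b) = C1 - 4*exp(3*b)/3


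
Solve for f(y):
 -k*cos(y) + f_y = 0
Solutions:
 f(y) = C1 + k*sin(y)


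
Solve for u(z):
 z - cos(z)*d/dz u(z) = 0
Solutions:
 u(z) = C1 + Integral(z/cos(z), z)


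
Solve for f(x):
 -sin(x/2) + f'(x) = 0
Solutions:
 f(x) = C1 - 2*cos(x/2)


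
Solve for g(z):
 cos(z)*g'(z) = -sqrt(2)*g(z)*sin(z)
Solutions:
 g(z) = C1*cos(z)^(sqrt(2))


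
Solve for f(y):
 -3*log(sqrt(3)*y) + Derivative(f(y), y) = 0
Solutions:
 f(y) = C1 + 3*y*log(y) - 3*y + 3*y*log(3)/2


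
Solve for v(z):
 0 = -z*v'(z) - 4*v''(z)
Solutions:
 v(z) = C1 + C2*erf(sqrt(2)*z/4)


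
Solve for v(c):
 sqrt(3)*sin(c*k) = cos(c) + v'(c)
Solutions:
 v(c) = C1 - sin(c) - sqrt(3)*cos(c*k)/k


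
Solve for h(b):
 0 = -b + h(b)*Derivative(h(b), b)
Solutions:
 h(b) = -sqrt(C1 + b^2)
 h(b) = sqrt(C1 + b^2)


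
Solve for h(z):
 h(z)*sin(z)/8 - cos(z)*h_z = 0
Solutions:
 h(z) = C1/cos(z)^(1/8)


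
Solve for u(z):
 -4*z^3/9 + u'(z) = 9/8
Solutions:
 u(z) = C1 + z^4/9 + 9*z/8


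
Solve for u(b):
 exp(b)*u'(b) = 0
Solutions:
 u(b) = C1


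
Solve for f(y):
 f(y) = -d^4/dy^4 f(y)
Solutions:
 f(y) = (C1*sin(sqrt(2)*y/2) + C2*cos(sqrt(2)*y/2))*exp(-sqrt(2)*y/2) + (C3*sin(sqrt(2)*y/2) + C4*cos(sqrt(2)*y/2))*exp(sqrt(2)*y/2)


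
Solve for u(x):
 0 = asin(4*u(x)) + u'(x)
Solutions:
 Integral(1/asin(4*_y), (_y, u(x))) = C1 - x


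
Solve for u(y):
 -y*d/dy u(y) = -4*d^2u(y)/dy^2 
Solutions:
 u(y) = C1 + C2*erfi(sqrt(2)*y/4)


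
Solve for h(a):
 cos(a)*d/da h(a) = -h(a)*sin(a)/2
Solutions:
 h(a) = C1*sqrt(cos(a))


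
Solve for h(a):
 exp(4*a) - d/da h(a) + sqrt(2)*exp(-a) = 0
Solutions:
 h(a) = C1 + exp(4*a)/4 - sqrt(2)*exp(-a)


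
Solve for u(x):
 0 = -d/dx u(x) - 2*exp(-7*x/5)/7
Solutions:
 u(x) = C1 + 10*exp(-7*x/5)/49


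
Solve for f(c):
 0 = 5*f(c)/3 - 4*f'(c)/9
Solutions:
 f(c) = C1*exp(15*c/4)


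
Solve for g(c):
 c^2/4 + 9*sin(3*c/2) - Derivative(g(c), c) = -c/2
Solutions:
 g(c) = C1 + c^3/12 + c^2/4 - 6*cos(3*c/2)


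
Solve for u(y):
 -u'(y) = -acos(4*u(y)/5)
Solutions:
 Integral(1/acos(4*_y/5), (_y, u(y))) = C1 + y


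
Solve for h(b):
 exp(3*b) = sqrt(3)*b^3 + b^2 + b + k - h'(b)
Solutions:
 h(b) = C1 + sqrt(3)*b^4/4 + b^3/3 + b^2/2 + b*k - exp(3*b)/3


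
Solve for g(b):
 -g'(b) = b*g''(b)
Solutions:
 g(b) = C1 + C2*log(b)


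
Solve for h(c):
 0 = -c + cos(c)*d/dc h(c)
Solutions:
 h(c) = C1 + Integral(c/cos(c), c)


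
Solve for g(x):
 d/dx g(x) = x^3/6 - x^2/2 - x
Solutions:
 g(x) = C1 + x^4/24 - x^3/6 - x^2/2


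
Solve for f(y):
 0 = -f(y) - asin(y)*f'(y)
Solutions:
 f(y) = C1*exp(-Integral(1/asin(y), y))


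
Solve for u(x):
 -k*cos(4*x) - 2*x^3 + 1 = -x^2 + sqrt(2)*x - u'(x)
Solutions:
 u(x) = C1 + k*sin(4*x)/4 + x^4/2 - x^3/3 + sqrt(2)*x^2/2 - x


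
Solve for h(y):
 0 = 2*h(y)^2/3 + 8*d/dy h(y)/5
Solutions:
 h(y) = 12/(C1 + 5*y)


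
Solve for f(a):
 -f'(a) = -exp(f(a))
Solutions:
 f(a) = log(-1/(C1 + a))


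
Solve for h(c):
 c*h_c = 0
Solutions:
 h(c) = C1


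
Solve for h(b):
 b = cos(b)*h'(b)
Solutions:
 h(b) = C1 + Integral(b/cos(b), b)


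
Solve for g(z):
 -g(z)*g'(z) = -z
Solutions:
 g(z) = -sqrt(C1 + z^2)
 g(z) = sqrt(C1 + z^2)


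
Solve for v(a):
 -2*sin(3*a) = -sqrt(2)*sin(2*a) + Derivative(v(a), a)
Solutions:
 v(a) = C1 - sqrt(2)*cos(2*a)/2 + 2*cos(3*a)/3


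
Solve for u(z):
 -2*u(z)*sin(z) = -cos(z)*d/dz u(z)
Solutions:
 u(z) = C1/cos(z)^2


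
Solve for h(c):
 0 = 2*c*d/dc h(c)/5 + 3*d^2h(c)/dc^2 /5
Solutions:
 h(c) = C1 + C2*erf(sqrt(3)*c/3)


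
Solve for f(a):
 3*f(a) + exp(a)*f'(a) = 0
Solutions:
 f(a) = C1*exp(3*exp(-a))


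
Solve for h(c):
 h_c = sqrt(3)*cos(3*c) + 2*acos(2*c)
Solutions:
 h(c) = C1 + 2*c*acos(2*c) - sqrt(1 - 4*c^2) + sqrt(3)*sin(3*c)/3


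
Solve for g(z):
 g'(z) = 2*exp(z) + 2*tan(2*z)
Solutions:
 g(z) = C1 + 2*exp(z) - log(cos(2*z))


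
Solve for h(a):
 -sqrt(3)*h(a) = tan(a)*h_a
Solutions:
 h(a) = C1/sin(a)^(sqrt(3))


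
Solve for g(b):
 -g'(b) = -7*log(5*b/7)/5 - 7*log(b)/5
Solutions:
 g(b) = C1 + 14*b*log(b)/5 - 14*b/5 - 7*b*log(7)/5 + 7*b*log(5)/5


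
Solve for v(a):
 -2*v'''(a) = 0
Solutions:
 v(a) = C1 + C2*a + C3*a^2


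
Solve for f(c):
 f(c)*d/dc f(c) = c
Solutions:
 f(c) = -sqrt(C1 + c^2)
 f(c) = sqrt(C1 + c^2)


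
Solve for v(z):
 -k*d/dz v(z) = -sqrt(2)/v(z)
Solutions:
 v(z) = -sqrt(C1 + 2*sqrt(2)*z/k)
 v(z) = sqrt(C1 + 2*sqrt(2)*z/k)


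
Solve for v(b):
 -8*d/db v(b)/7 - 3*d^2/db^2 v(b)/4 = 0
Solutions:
 v(b) = C1 + C2*exp(-32*b/21)


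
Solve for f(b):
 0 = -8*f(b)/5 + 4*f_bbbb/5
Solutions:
 f(b) = C1*exp(-2^(1/4)*b) + C2*exp(2^(1/4)*b) + C3*sin(2^(1/4)*b) + C4*cos(2^(1/4)*b)


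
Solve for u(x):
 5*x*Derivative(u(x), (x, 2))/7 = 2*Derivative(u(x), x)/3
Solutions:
 u(x) = C1 + C2*x^(29/15)


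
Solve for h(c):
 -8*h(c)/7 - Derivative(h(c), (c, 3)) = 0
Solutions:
 h(c) = C3*exp(-2*7^(2/3)*c/7) + (C1*sin(sqrt(3)*7^(2/3)*c/7) + C2*cos(sqrt(3)*7^(2/3)*c/7))*exp(7^(2/3)*c/7)


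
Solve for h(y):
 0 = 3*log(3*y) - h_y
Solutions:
 h(y) = C1 + 3*y*log(y) - 3*y + y*log(27)


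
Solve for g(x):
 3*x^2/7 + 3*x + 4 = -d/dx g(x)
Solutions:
 g(x) = C1 - x^3/7 - 3*x^2/2 - 4*x


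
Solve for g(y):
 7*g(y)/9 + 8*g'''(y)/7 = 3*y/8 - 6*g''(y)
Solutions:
 g(y) = C1*exp(y*(-42 + 21*63^(1/3)/(2*sqrt(130) + 67)^(1/3) + 147^(1/3)*(2*sqrt(130) + 67)^(1/3))/24)*sin(3^(1/6)*7^(1/3)*y*(-3^(2/3)*7^(1/3)*(2*sqrt(130) + 67)^(1/3) + 63/(2*sqrt(130) + 67)^(1/3))/24) + C2*exp(y*(-42 + 21*63^(1/3)/(2*sqrt(130) + 67)^(1/3) + 147^(1/3)*(2*sqrt(130) + 67)^(1/3))/24)*cos(3^(1/6)*7^(1/3)*y*(-3^(2/3)*7^(1/3)*(2*sqrt(130) + 67)^(1/3) + 63/(2*sqrt(130) + 67)^(1/3))/24) + C3*exp(-y*(21*63^(1/3)/(2*sqrt(130) + 67)^(1/3) + 21 + 147^(1/3)*(2*sqrt(130) + 67)^(1/3))/12) + 27*y/56


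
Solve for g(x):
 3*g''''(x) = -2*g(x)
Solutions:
 g(x) = (C1*sin(6^(3/4)*x/6) + C2*cos(6^(3/4)*x/6))*exp(-6^(3/4)*x/6) + (C3*sin(6^(3/4)*x/6) + C4*cos(6^(3/4)*x/6))*exp(6^(3/4)*x/6)


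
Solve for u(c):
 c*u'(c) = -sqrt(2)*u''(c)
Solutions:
 u(c) = C1 + C2*erf(2^(1/4)*c/2)


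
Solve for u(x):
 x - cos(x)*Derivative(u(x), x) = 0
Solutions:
 u(x) = C1 + Integral(x/cos(x), x)


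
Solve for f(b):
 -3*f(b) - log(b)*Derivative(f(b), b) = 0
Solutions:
 f(b) = C1*exp(-3*li(b))


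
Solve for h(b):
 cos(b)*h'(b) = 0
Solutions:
 h(b) = C1


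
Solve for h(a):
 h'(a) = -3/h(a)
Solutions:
 h(a) = -sqrt(C1 - 6*a)
 h(a) = sqrt(C1 - 6*a)


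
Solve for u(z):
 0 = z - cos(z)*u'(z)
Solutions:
 u(z) = C1 + Integral(z/cos(z), z)


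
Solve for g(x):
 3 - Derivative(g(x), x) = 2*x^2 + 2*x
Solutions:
 g(x) = C1 - 2*x^3/3 - x^2 + 3*x


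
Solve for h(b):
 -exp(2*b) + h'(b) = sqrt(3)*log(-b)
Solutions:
 h(b) = C1 + sqrt(3)*b*log(-b) - sqrt(3)*b + exp(2*b)/2


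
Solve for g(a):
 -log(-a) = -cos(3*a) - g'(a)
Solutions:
 g(a) = C1 + a*log(-a) - a - sin(3*a)/3


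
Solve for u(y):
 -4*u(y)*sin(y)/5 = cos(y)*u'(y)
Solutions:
 u(y) = C1*cos(y)^(4/5)


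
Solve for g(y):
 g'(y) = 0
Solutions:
 g(y) = C1


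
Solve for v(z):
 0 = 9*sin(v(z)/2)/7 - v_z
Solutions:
 -9*z/7 + log(cos(v(z)/2) - 1) - log(cos(v(z)/2) + 1) = C1


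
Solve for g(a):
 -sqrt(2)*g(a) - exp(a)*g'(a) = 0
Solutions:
 g(a) = C1*exp(sqrt(2)*exp(-a))


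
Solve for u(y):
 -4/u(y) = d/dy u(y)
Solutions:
 u(y) = -sqrt(C1 - 8*y)
 u(y) = sqrt(C1 - 8*y)


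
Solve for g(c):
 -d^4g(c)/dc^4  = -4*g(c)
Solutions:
 g(c) = C1*exp(-sqrt(2)*c) + C2*exp(sqrt(2)*c) + C3*sin(sqrt(2)*c) + C4*cos(sqrt(2)*c)


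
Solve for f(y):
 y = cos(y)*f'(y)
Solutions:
 f(y) = C1 + Integral(y/cos(y), y)


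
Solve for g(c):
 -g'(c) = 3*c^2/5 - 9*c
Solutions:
 g(c) = C1 - c^3/5 + 9*c^2/2


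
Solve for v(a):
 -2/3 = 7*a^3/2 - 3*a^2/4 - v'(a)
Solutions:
 v(a) = C1 + 7*a^4/8 - a^3/4 + 2*a/3


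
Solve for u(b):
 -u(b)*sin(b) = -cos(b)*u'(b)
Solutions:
 u(b) = C1/cos(b)


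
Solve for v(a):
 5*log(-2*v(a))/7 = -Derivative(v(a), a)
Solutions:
 7*Integral(1/(log(-_y) + log(2)), (_y, v(a)))/5 = C1 - a


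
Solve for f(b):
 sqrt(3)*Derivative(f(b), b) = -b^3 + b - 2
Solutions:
 f(b) = C1 - sqrt(3)*b^4/12 + sqrt(3)*b^2/6 - 2*sqrt(3)*b/3


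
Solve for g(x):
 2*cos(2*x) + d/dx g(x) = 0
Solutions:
 g(x) = C1 - sin(2*x)


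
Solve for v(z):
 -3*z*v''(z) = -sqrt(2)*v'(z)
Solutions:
 v(z) = C1 + C2*z^(sqrt(2)/3 + 1)


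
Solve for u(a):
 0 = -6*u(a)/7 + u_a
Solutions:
 u(a) = C1*exp(6*a/7)


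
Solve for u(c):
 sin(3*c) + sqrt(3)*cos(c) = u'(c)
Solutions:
 u(c) = C1 + sqrt(3)*sin(c) - cos(3*c)/3


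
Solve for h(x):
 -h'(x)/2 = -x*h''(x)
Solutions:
 h(x) = C1 + C2*x^(3/2)


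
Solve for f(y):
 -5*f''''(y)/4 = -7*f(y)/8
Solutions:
 f(y) = C1*exp(-10^(3/4)*7^(1/4)*y/10) + C2*exp(10^(3/4)*7^(1/4)*y/10) + C3*sin(10^(3/4)*7^(1/4)*y/10) + C4*cos(10^(3/4)*7^(1/4)*y/10)


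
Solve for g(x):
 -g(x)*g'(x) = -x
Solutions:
 g(x) = -sqrt(C1 + x^2)
 g(x) = sqrt(C1 + x^2)


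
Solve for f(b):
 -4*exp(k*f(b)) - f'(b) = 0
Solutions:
 f(b) = Piecewise((log(1/(C1*k + 4*b*k))/k, Ne(k, 0)), (nan, True))
 f(b) = Piecewise((C1 - 4*b, Eq(k, 0)), (nan, True))


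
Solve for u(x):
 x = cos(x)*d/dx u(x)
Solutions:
 u(x) = C1 + Integral(x/cos(x), x)


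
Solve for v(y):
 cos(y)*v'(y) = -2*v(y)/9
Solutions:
 v(y) = C1*(sin(y) - 1)^(1/9)/(sin(y) + 1)^(1/9)


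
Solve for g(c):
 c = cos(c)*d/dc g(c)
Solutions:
 g(c) = C1 + Integral(c/cos(c), c)


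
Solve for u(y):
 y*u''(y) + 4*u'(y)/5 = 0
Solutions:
 u(y) = C1 + C2*y^(1/5)


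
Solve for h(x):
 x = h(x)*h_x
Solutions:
 h(x) = -sqrt(C1 + x^2)
 h(x) = sqrt(C1 + x^2)


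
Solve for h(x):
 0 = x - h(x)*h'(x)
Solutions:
 h(x) = -sqrt(C1 + x^2)
 h(x) = sqrt(C1 + x^2)


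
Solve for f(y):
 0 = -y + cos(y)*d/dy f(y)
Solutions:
 f(y) = C1 + Integral(y/cos(y), y)


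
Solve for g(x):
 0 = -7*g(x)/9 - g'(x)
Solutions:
 g(x) = C1*exp(-7*x/9)


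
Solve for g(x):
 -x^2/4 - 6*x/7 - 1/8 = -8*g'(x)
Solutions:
 g(x) = C1 + x^3/96 + 3*x^2/56 + x/64


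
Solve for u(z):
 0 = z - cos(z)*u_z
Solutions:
 u(z) = C1 + Integral(z/cos(z), z)


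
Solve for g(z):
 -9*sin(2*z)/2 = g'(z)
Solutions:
 g(z) = C1 + 9*cos(2*z)/4


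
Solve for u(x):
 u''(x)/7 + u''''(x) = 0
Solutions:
 u(x) = C1 + C2*x + C3*sin(sqrt(7)*x/7) + C4*cos(sqrt(7)*x/7)


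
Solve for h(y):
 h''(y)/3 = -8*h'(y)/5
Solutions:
 h(y) = C1 + C2*exp(-24*y/5)


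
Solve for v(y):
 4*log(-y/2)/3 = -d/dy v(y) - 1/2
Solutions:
 v(y) = C1 - 4*y*log(-y)/3 + y*(5 + 8*log(2))/6


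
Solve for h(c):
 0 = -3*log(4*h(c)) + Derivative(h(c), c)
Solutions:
 -Integral(1/(log(_y) + 2*log(2)), (_y, h(c)))/3 = C1 - c


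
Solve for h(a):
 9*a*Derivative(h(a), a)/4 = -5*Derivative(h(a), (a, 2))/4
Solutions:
 h(a) = C1 + C2*erf(3*sqrt(10)*a/10)


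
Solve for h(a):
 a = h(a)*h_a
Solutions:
 h(a) = -sqrt(C1 + a^2)
 h(a) = sqrt(C1 + a^2)


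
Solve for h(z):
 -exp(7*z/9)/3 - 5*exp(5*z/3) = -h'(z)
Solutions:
 h(z) = C1 + 3*exp(7*z/9)/7 + 3*exp(5*z/3)


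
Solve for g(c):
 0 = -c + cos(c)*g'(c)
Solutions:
 g(c) = C1 + Integral(c/cos(c), c)


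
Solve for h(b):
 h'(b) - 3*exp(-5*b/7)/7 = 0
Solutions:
 h(b) = C1 - 3*exp(-5*b/7)/5


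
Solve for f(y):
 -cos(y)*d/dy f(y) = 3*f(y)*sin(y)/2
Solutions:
 f(y) = C1*cos(y)^(3/2)


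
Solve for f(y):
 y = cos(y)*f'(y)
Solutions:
 f(y) = C1 + Integral(y/cos(y), y)


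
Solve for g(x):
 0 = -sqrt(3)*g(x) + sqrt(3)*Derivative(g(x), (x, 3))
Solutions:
 g(x) = C3*exp(x) + (C1*sin(sqrt(3)*x/2) + C2*cos(sqrt(3)*x/2))*exp(-x/2)


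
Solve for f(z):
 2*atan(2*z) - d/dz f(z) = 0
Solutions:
 f(z) = C1 + 2*z*atan(2*z) - log(4*z^2 + 1)/2


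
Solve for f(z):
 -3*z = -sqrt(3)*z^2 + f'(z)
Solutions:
 f(z) = C1 + sqrt(3)*z^3/3 - 3*z^2/2


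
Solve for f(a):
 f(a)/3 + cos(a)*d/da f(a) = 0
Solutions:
 f(a) = C1*(sin(a) - 1)^(1/6)/(sin(a) + 1)^(1/6)


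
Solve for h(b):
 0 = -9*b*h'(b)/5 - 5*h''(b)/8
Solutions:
 h(b) = C1 + C2*erf(6*b/5)


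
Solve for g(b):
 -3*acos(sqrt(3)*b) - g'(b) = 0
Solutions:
 g(b) = C1 - 3*b*acos(sqrt(3)*b) + sqrt(3)*sqrt(1 - 3*b^2)


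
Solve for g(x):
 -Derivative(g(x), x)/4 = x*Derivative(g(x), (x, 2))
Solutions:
 g(x) = C1 + C2*x^(3/4)


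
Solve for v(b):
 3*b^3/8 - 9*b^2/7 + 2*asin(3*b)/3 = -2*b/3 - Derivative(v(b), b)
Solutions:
 v(b) = C1 - 3*b^4/32 + 3*b^3/7 - b^2/3 - 2*b*asin(3*b)/3 - 2*sqrt(1 - 9*b^2)/9


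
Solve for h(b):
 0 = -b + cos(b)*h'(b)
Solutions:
 h(b) = C1 + Integral(b/cos(b), b)


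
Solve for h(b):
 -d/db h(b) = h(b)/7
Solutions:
 h(b) = C1*exp(-b/7)


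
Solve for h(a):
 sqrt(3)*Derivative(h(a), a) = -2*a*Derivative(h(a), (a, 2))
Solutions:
 h(a) = C1 + C2*a^(1 - sqrt(3)/2)


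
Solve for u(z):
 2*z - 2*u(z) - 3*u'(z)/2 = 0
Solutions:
 u(z) = C1*exp(-4*z/3) + z - 3/4


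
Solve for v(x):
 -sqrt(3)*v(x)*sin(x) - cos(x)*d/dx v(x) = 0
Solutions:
 v(x) = C1*cos(x)^(sqrt(3))


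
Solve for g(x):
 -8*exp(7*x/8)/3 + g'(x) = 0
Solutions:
 g(x) = C1 + 64*exp(7*x/8)/21


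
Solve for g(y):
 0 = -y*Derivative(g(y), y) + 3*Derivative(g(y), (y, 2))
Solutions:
 g(y) = C1 + C2*erfi(sqrt(6)*y/6)


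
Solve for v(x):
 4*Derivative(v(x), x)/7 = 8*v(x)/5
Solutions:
 v(x) = C1*exp(14*x/5)


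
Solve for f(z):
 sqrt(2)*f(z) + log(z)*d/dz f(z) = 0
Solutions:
 f(z) = C1*exp(-sqrt(2)*li(z))


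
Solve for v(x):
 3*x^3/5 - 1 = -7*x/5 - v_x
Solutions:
 v(x) = C1 - 3*x^4/20 - 7*x^2/10 + x


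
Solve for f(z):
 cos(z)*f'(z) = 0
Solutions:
 f(z) = C1


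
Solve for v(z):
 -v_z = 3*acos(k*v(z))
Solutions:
 Integral(1/acos(_y*k), (_y, v(z))) = C1 - 3*z


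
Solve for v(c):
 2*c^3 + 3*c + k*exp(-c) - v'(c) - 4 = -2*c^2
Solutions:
 v(c) = C1 + c^4/2 + 2*c^3/3 + 3*c^2/2 - 4*c - k*exp(-c)


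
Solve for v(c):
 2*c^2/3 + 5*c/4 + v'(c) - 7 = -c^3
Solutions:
 v(c) = C1 - c^4/4 - 2*c^3/9 - 5*c^2/8 + 7*c


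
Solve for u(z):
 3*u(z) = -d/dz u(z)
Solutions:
 u(z) = C1*exp(-3*z)


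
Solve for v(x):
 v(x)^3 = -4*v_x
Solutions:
 v(x) = -sqrt(2)*sqrt(-1/(C1 - x))
 v(x) = sqrt(2)*sqrt(-1/(C1 - x))


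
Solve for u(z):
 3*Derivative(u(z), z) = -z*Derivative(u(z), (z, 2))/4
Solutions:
 u(z) = C1 + C2/z^11


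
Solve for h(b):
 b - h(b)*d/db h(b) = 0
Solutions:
 h(b) = -sqrt(C1 + b^2)
 h(b) = sqrt(C1 + b^2)


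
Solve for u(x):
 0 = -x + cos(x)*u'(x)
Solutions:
 u(x) = C1 + Integral(x/cos(x), x)


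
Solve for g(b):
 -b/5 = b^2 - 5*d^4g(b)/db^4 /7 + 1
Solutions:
 g(b) = C1 + C2*b + C3*b^2 + C4*b^3 + 7*b^6/1800 + 7*b^5/3000 + 7*b^4/120


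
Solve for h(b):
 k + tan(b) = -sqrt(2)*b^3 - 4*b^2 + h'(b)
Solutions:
 h(b) = C1 + sqrt(2)*b^4/4 + 4*b^3/3 + b*k - log(cos(b))


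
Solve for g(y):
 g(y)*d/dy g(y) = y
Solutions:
 g(y) = -sqrt(C1 + y^2)
 g(y) = sqrt(C1 + y^2)


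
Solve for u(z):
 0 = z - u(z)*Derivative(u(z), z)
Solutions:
 u(z) = -sqrt(C1 + z^2)
 u(z) = sqrt(C1 + z^2)


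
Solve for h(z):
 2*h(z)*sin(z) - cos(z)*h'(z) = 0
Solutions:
 h(z) = C1/cos(z)^2


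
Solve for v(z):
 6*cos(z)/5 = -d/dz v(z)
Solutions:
 v(z) = C1 - 6*sin(z)/5


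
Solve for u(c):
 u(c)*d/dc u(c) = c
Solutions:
 u(c) = -sqrt(C1 + c^2)
 u(c) = sqrt(C1 + c^2)


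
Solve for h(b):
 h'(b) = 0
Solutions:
 h(b) = C1


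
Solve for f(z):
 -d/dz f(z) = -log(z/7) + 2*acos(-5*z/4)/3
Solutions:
 f(z) = C1 + z*log(z) - 2*z*acos(-5*z/4)/3 - z*log(7) - z - 2*sqrt(16 - 25*z^2)/15


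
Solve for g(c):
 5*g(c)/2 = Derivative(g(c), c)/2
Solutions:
 g(c) = C1*exp(5*c)


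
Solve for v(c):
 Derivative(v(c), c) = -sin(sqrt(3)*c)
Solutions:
 v(c) = C1 + sqrt(3)*cos(sqrt(3)*c)/3


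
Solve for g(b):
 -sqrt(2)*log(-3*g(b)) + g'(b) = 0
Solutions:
 -sqrt(2)*Integral(1/(log(-_y) + log(3)), (_y, g(b)))/2 = C1 - b


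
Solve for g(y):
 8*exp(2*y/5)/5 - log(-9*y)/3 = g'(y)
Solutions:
 g(y) = C1 - y*log(-y)/3 + y*(1 - 2*log(3))/3 + 4*exp(2*y/5)


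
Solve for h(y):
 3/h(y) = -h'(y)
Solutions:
 h(y) = -sqrt(C1 - 6*y)
 h(y) = sqrt(C1 - 6*y)


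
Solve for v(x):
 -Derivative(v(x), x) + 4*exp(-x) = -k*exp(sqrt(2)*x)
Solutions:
 v(x) = C1 + sqrt(2)*k*exp(sqrt(2)*x)/2 - 4*exp(-x)


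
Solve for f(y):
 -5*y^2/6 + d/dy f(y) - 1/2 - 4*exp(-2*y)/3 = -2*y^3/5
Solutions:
 f(y) = C1 - y^4/10 + 5*y^3/18 + y/2 - 2*exp(-2*y)/3


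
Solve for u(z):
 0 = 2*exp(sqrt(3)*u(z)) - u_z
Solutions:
 u(z) = sqrt(3)*(2*log(-1/(C1 + 2*z)) - log(3))/6


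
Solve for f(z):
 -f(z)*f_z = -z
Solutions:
 f(z) = -sqrt(C1 + z^2)
 f(z) = sqrt(C1 + z^2)


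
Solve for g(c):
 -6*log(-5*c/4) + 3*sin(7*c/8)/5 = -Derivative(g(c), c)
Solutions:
 g(c) = C1 + 6*c*log(-c) - 12*c*log(2) - 6*c + 6*c*log(5) + 24*cos(7*c/8)/35


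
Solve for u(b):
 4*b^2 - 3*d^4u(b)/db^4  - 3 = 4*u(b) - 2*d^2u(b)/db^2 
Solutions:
 u(b) = b^2 + (C1*sin(sqrt(2)*3^(3/4)*b*sin(atan(sqrt(11))/2)/3) + C2*cos(sqrt(2)*3^(3/4)*b*sin(atan(sqrt(11))/2)/3))*exp(-sqrt(2)*3^(3/4)*b*cos(atan(sqrt(11))/2)/3) + (C3*sin(sqrt(2)*3^(3/4)*b*sin(atan(sqrt(11))/2)/3) + C4*cos(sqrt(2)*3^(3/4)*b*sin(atan(sqrt(11))/2)/3))*exp(sqrt(2)*3^(3/4)*b*cos(atan(sqrt(11))/2)/3) + 1/4


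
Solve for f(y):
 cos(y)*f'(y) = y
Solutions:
 f(y) = C1 + Integral(y/cos(y), y)


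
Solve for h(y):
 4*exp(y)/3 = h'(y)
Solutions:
 h(y) = C1 + 4*exp(y)/3


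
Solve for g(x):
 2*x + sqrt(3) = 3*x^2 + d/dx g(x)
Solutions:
 g(x) = C1 - x^3 + x^2 + sqrt(3)*x


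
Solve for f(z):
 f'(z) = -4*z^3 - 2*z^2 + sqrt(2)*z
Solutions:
 f(z) = C1 - z^4 - 2*z^3/3 + sqrt(2)*z^2/2


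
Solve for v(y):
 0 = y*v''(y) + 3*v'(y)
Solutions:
 v(y) = C1 + C2/y^2


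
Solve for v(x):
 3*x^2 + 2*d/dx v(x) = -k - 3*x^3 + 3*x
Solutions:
 v(x) = C1 - k*x/2 - 3*x^4/8 - x^3/2 + 3*x^2/4


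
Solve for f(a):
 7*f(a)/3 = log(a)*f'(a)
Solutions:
 f(a) = C1*exp(7*li(a)/3)


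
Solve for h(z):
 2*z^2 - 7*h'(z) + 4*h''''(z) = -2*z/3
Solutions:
 h(z) = C1 + C4*exp(14^(1/3)*z/2) + 2*z^3/21 + z^2/21 + (C2*sin(14^(1/3)*sqrt(3)*z/4) + C3*cos(14^(1/3)*sqrt(3)*z/4))*exp(-14^(1/3)*z/4)


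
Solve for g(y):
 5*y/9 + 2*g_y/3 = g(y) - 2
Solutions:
 g(y) = C1*exp(3*y/2) + 5*y/9 + 64/27


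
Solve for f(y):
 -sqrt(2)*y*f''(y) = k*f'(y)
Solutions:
 f(y) = C1 + y^(-sqrt(2)*re(k)/2 + 1)*(C2*sin(sqrt(2)*log(y)*Abs(im(k))/2) + C3*cos(sqrt(2)*log(y)*im(k)/2))


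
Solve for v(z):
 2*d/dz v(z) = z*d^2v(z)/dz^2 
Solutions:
 v(z) = C1 + C2*z^3


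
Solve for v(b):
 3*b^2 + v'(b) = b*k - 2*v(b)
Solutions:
 v(b) = C1*exp(-2*b) - 3*b^2/2 + b*k/2 + 3*b/2 - k/4 - 3/4


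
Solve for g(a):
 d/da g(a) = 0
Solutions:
 g(a) = C1


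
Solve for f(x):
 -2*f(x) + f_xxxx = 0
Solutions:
 f(x) = C1*exp(-2^(1/4)*x) + C2*exp(2^(1/4)*x) + C3*sin(2^(1/4)*x) + C4*cos(2^(1/4)*x)


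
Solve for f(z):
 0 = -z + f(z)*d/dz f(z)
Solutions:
 f(z) = -sqrt(C1 + z^2)
 f(z) = sqrt(C1 + z^2)


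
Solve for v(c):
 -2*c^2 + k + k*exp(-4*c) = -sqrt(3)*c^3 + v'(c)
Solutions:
 v(c) = C1 + sqrt(3)*c^4/4 - 2*c^3/3 + c*k - k*exp(-4*c)/4


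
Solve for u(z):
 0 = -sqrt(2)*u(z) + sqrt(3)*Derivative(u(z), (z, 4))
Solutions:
 u(z) = C1*exp(-2^(1/8)*3^(7/8)*z/3) + C2*exp(2^(1/8)*3^(7/8)*z/3) + C3*sin(2^(1/8)*3^(7/8)*z/3) + C4*cos(2^(1/8)*3^(7/8)*z/3)


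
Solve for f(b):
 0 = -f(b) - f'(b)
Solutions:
 f(b) = C1*exp(-b)


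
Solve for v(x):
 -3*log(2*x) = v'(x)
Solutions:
 v(x) = C1 - 3*x*log(x) - x*log(8) + 3*x


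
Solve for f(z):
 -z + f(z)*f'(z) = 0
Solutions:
 f(z) = -sqrt(C1 + z^2)
 f(z) = sqrt(C1 + z^2)


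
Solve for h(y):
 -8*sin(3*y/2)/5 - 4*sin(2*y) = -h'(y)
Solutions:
 h(y) = C1 - 16*cos(3*y/2)/15 - 2*cos(2*y)


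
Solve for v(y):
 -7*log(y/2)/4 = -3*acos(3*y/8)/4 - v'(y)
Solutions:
 v(y) = C1 + 7*y*log(y)/4 - 3*y*acos(3*y/8)/4 - 7*y/4 - 7*y*log(2)/4 + sqrt(64 - 9*y^2)/4


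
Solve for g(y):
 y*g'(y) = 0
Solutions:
 g(y) = C1


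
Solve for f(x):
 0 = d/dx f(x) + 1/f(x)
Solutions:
 f(x) = -sqrt(C1 - 2*x)
 f(x) = sqrt(C1 - 2*x)


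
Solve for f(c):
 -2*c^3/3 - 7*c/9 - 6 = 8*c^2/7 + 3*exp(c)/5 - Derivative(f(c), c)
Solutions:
 f(c) = C1 + c^4/6 + 8*c^3/21 + 7*c^2/18 + 6*c + 3*exp(c)/5


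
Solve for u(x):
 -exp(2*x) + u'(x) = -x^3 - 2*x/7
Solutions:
 u(x) = C1 - x^4/4 - x^2/7 + exp(2*x)/2


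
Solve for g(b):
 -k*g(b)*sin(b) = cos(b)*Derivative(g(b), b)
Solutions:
 g(b) = C1*exp(k*log(cos(b)))


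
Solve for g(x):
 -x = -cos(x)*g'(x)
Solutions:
 g(x) = C1 + Integral(x/cos(x), x)


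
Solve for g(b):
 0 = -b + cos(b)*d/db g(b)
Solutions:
 g(b) = C1 + Integral(b/cos(b), b)


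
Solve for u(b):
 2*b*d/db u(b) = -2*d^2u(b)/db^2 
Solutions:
 u(b) = C1 + C2*erf(sqrt(2)*b/2)


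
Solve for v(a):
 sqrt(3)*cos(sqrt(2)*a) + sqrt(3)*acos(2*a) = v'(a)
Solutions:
 v(a) = C1 + sqrt(3)*(a*acos(2*a) - sqrt(1 - 4*a^2)/2) + sqrt(6)*sin(sqrt(2)*a)/2


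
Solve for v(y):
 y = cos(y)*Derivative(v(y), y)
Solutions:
 v(y) = C1 + Integral(y/cos(y), y)


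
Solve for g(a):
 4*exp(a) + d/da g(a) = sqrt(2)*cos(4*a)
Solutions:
 g(a) = C1 - 4*exp(a) + sqrt(2)*sin(4*a)/4


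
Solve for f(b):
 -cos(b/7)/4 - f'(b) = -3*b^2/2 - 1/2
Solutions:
 f(b) = C1 + b^3/2 + b/2 - 7*sin(b/7)/4


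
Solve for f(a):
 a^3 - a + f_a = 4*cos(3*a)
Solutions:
 f(a) = C1 - a^4/4 + a^2/2 + 4*sin(3*a)/3


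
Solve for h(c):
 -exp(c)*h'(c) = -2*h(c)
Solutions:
 h(c) = C1*exp(-2*exp(-c))


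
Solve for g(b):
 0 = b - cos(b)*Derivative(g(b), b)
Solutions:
 g(b) = C1 + Integral(b/cos(b), b)


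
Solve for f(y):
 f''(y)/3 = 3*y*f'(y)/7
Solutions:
 f(y) = C1 + C2*erfi(3*sqrt(14)*y/14)


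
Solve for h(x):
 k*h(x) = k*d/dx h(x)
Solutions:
 h(x) = C1*exp(x)


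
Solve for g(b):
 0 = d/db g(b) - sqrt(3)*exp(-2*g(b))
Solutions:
 g(b) = log(-sqrt(C1 + 2*sqrt(3)*b))
 g(b) = log(C1 + 2*sqrt(3)*b)/2


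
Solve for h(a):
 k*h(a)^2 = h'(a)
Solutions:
 h(a) = -1/(C1 + a*k)


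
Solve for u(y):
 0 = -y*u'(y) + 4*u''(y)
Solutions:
 u(y) = C1 + C2*erfi(sqrt(2)*y/4)


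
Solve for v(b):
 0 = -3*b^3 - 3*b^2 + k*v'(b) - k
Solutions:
 v(b) = C1 + 3*b^4/(4*k) + b^3/k + b


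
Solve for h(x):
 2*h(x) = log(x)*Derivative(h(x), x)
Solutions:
 h(x) = C1*exp(2*li(x))


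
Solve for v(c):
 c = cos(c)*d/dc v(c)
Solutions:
 v(c) = C1 + Integral(c/cos(c), c)


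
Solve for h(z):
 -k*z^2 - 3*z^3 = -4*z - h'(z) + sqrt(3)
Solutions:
 h(z) = C1 + k*z^3/3 + 3*z^4/4 - 2*z^2 + sqrt(3)*z


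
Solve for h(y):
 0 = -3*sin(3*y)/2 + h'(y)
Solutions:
 h(y) = C1 - cos(3*y)/2


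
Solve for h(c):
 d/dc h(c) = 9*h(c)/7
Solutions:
 h(c) = C1*exp(9*c/7)


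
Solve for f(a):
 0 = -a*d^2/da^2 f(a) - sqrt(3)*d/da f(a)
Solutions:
 f(a) = C1 + C2*a^(1 - sqrt(3))


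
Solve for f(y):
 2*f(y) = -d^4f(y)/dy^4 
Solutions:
 f(y) = (C1*sin(2^(3/4)*y/2) + C2*cos(2^(3/4)*y/2))*exp(-2^(3/4)*y/2) + (C3*sin(2^(3/4)*y/2) + C4*cos(2^(3/4)*y/2))*exp(2^(3/4)*y/2)


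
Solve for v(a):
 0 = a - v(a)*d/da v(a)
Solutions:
 v(a) = -sqrt(C1 + a^2)
 v(a) = sqrt(C1 + a^2)


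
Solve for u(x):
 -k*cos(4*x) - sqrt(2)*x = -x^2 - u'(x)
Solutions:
 u(x) = C1 + k*sin(4*x)/4 - x^3/3 + sqrt(2)*x^2/2


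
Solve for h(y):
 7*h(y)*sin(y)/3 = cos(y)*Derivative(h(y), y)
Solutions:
 h(y) = C1/cos(y)^(7/3)


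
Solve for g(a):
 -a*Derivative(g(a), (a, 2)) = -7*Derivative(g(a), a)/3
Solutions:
 g(a) = C1 + C2*a^(10/3)


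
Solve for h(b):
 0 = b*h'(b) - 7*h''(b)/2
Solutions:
 h(b) = C1 + C2*erfi(sqrt(7)*b/7)


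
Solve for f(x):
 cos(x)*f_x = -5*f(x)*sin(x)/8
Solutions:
 f(x) = C1*cos(x)^(5/8)


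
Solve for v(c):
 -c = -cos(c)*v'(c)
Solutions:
 v(c) = C1 + Integral(c/cos(c), c)


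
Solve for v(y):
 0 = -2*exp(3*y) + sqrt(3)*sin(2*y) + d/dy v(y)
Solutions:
 v(y) = C1 + 2*exp(3*y)/3 + sqrt(3)*cos(2*y)/2


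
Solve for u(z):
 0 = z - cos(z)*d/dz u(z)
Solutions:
 u(z) = C1 + Integral(z/cos(z), z)


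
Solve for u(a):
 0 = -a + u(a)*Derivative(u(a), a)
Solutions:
 u(a) = -sqrt(C1 + a^2)
 u(a) = sqrt(C1 + a^2)


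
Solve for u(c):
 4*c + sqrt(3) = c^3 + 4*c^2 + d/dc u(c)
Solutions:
 u(c) = C1 - c^4/4 - 4*c^3/3 + 2*c^2 + sqrt(3)*c


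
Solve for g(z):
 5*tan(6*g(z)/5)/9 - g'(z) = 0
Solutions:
 g(z) = -5*asin(C1*exp(2*z/3))/6 + 5*pi/6
 g(z) = 5*asin(C1*exp(2*z/3))/6


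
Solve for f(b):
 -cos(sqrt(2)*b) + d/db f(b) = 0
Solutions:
 f(b) = C1 + sqrt(2)*sin(sqrt(2)*b)/2


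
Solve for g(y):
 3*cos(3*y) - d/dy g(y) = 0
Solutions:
 g(y) = C1 + sin(3*y)


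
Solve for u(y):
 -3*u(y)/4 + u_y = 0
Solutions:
 u(y) = C1*exp(3*y/4)


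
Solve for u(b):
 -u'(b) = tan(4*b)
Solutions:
 u(b) = C1 + log(cos(4*b))/4


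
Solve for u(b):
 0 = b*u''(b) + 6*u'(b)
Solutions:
 u(b) = C1 + C2/b^5


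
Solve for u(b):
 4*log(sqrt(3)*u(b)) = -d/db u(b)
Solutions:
 Integral(1/(2*log(_y) + log(3)), (_y, u(b)))/2 = C1 - b


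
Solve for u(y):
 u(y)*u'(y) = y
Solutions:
 u(y) = -sqrt(C1 + y^2)
 u(y) = sqrt(C1 + y^2)


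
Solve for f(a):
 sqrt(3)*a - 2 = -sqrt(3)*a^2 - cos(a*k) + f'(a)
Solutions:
 f(a) = C1 + sqrt(3)*a^3/3 + sqrt(3)*a^2/2 - 2*a + sin(a*k)/k


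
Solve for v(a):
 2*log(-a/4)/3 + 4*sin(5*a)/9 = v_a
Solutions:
 v(a) = C1 + 2*a*log(-a)/3 - 4*a*log(2)/3 - 2*a/3 - 4*cos(5*a)/45


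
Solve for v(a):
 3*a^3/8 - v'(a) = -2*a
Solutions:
 v(a) = C1 + 3*a^4/32 + a^2


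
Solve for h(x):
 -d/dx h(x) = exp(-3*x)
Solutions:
 h(x) = C1 + exp(-3*x)/3


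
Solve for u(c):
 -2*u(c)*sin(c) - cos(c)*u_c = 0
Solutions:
 u(c) = C1*cos(c)^2


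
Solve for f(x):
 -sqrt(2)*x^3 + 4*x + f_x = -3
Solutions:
 f(x) = C1 + sqrt(2)*x^4/4 - 2*x^2 - 3*x


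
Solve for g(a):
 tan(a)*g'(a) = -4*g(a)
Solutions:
 g(a) = C1/sin(a)^4


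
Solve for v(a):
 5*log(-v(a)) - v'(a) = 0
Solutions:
 -li(-v(a)) = C1 + 5*a


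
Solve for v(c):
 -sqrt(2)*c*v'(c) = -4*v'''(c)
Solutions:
 v(c) = C1 + Integral(C2*airyai(sqrt(2)*c/2) + C3*airybi(sqrt(2)*c/2), c)


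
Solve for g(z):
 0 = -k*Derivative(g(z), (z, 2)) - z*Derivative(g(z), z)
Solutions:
 g(z) = C1 + C2*sqrt(k)*erf(sqrt(2)*z*sqrt(1/k)/2)


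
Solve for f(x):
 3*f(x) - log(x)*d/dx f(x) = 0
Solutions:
 f(x) = C1*exp(3*li(x))


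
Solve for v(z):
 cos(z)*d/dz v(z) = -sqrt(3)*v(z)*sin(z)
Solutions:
 v(z) = C1*cos(z)^(sqrt(3))


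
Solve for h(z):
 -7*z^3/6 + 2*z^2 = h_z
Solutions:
 h(z) = C1 - 7*z^4/24 + 2*z^3/3


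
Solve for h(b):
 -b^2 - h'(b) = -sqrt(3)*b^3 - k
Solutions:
 h(b) = C1 + sqrt(3)*b^4/4 - b^3/3 + b*k


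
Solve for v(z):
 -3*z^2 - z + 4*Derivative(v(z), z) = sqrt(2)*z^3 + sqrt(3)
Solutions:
 v(z) = C1 + sqrt(2)*z^4/16 + z^3/4 + z^2/8 + sqrt(3)*z/4


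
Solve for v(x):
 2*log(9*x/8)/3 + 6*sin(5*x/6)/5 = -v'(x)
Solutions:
 v(x) = C1 - 2*x*log(x)/3 - 4*x*log(3)/3 + 2*x/3 + 2*x*log(2) + 36*cos(5*x/6)/25


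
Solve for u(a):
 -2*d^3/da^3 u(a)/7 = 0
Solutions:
 u(a) = C1 + C2*a + C3*a^2


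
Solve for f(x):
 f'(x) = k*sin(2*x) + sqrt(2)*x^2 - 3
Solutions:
 f(x) = C1 - k*cos(2*x)/2 + sqrt(2)*x^3/3 - 3*x


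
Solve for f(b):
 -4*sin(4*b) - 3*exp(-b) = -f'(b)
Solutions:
 f(b) = C1 - cos(4*b) - 3*exp(-b)


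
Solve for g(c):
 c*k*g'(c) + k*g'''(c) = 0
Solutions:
 g(c) = C1 + Integral(C2*airyai(-c) + C3*airybi(-c), c)


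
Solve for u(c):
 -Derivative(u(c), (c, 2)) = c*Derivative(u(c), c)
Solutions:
 u(c) = C1 + C2*erf(sqrt(2)*c/2)


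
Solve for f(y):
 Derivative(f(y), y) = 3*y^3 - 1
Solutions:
 f(y) = C1 + 3*y^4/4 - y


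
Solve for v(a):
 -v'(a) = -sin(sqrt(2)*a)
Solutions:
 v(a) = C1 - sqrt(2)*cos(sqrt(2)*a)/2


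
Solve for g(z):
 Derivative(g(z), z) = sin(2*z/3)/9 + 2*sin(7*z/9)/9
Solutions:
 g(z) = C1 - cos(2*z/3)/6 - 2*cos(7*z/9)/7


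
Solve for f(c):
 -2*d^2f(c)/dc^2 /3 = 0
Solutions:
 f(c) = C1 + C2*c


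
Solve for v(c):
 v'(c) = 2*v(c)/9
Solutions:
 v(c) = C1*exp(2*c/9)


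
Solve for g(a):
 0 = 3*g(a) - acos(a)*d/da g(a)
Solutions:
 g(a) = C1*exp(3*Integral(1/acos(a), a))


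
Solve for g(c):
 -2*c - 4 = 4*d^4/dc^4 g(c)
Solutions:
 g(c) = C1 + C2*c + C3*c^2 + C4*c^3 - c^5/240 - c^4/24


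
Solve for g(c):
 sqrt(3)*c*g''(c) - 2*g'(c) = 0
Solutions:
 g(c) = C1 + C2*c^(1 + 2*sqrt(3)/3)


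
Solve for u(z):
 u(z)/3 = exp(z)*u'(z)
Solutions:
 u(z) = C1*exp(-exp(-z)/3)


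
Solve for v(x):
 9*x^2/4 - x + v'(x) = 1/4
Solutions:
 v(x) = C1 - 3*x^3/4 + x^2/2 + x/4


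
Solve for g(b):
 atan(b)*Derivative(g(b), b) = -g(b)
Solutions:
 g(b) = C1*exp(-Integral(1/atan(b), b))


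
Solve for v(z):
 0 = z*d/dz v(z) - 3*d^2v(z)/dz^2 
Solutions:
 v(z) = C1 + C2*erfi(sqrt(6)*z/6)


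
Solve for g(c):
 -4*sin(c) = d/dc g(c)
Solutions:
 g(c) = C1 + 4*cos(c)


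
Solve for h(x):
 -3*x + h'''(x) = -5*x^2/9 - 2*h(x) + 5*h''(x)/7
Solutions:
 h(x) = C1*exp(x*(25/(21*sqrt(189231) + 9136)^(1/3) + 10 + (21*sqrt(189231) + 9136)^(1/3))/42)*sin(sqrt(3)*x*(-(21*sqrt(189231) + 9136)^(1/3) + 25/(21*sqrt(189231) + 9136)^(1/3))/42) + C2*exp(x*(25/(21*sqrt(189231) + 9136)^(1/3) + 10 + (21*sqrt(189231) + 9136)^(1/3))/42)*cos(sqrt(3)*x*(-(21*sqrt(189231) + 9136)^(1/3) + 25/(21*sqrt(189231) + 9136)^(1/3))/42) + C3*exp(x*(-(21*sqrt(189231) + 9136)^(1/3) - 25/(21*sqrt(189231) + 9136)^(1/3) + 5)/21) - 5*x^2/18 + 3*x/2 - 25/126


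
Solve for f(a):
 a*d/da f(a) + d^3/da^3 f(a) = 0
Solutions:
 f(a) = C1 + Integral(C2*airyai(-a) + C3*airybi(-a), a)


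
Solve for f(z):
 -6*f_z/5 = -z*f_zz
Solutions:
 f(z) = C1 + C2*z^(11/5)


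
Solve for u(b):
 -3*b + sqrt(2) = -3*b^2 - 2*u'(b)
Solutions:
 u(b) = C1 - b^3/2 + 3*b^2/4 - sqrt(2)*b/2


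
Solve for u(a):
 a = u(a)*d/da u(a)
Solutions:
 u(a) = -sqrt(C1 + a^2)
 u(a) = sqrt(C1 + a^2)


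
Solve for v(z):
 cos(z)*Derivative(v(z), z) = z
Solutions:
 v(z) = C1 + Integral(z/cos(z), z)


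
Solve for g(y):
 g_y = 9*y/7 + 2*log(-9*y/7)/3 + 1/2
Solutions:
 g(y) = C1 + 9*y^2/14 + 2*y*log(-y)/3 + y*(-4*log(7) - 1 + 8*log(3))/6


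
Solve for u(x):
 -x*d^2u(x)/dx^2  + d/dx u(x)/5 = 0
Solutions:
 u(x) = C1 + C2*x^(6/5)


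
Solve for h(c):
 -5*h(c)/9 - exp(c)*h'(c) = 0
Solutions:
 h(c) = C1*exp(5*exp(-c)/9)


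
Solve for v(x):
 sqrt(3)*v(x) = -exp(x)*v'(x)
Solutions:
 v(x) = C1*exp(sqrt(3)*exp(-x))


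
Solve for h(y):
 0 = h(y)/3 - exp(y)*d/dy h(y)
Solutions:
 h(y) = C1*exp(-exp(-y)/3)


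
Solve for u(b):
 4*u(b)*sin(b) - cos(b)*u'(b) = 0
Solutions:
 u(b) = C1/cos(b)^4


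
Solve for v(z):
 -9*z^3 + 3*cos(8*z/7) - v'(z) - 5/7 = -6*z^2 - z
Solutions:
 v(z) = C1 - 9*z^4/4 + 2*z^3 + z^2/2 - 5*z/7 + 21*sin(8*z/7)/8


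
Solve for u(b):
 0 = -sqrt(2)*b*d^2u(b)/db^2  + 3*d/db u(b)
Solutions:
 u(b) = C1 + C2*b^(1 + 3*sqrt(2)/2)


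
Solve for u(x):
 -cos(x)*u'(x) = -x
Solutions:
 u(x) = C1 + Integral(x/cos(x), x)


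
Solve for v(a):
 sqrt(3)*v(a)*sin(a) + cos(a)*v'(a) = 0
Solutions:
 v(a) = C1*cos(a)^(sqrt(3))


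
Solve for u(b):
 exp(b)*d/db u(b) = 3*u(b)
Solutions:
 u(b) = C1*exp(-3*exp(-b))


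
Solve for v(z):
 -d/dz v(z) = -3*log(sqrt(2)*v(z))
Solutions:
 -2*Integral(1/(2*log(_y) + log(2)), (_y, v(z)))/3 = C1 - z


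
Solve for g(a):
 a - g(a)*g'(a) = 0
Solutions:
 g(a) = -sqrt(C1 + a^2)
 g(a) = sqrt(C1 + a^2)


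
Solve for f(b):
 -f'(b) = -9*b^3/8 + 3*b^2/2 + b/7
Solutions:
 f(b) = C1 + 9*b^4/32 - b^3/2 - b^2/14


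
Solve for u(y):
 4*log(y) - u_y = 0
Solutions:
 u(y) = C1 + 4*y*log(y) - 4*y


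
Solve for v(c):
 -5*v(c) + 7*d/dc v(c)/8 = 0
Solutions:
 v(c) = C1*exp(40*c/7)


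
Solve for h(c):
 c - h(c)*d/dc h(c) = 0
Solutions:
 h(c) = -sqrt(C1 + c^2)
 h(c) = sqrt(C1 + c^2)


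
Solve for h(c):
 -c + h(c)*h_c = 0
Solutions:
 h(c) = -sqrt(C1 + c^2)
 h(c) = sqrt(C1 + c^2)


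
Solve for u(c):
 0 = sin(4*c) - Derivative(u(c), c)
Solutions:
 u(c) = C1 - cos(4*c)/4


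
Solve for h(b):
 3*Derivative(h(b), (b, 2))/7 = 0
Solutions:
 h(b) = C1 + C2*b


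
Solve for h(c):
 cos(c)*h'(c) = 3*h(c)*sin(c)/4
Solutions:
 h(c) = C1/cos(c)^(3/4)


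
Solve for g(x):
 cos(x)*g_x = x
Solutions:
 g(x) = C1 + Integral(x/cos(x), x)


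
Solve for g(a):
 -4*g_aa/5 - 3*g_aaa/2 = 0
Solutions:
 g(a) = C1 + C2*a + C3*exp(-8*a/15)


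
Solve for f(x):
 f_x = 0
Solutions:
 f(x) = C1


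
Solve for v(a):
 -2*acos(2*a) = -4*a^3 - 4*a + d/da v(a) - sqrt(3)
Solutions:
 v(a) = C1 + a^4 + 2*a^2 - 2*a*acos(2*a) + sqrt(3)*a + sqrt(1 - 4*a^2)


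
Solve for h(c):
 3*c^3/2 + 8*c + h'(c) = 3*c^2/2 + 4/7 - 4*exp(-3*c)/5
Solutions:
 h(c) = C1 - 3*c^4/8 + c^3/2 - 4*c^2 + 4*c/7 + 4*exp(-3*c)/15


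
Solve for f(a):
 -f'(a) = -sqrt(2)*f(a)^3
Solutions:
 f(a) = -sqrt(2)*sqrt(-1/(C1 + sqrt(2)*a))/2
 f(a) = sqrt(2)*sqrt(-1/(C1 + sqrt(2)*a))/2


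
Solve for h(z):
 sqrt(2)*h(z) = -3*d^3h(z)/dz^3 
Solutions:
 h(z) = C3*exp(-2^(1/6)*3^(2/3)*z/3) + (C1*sin(6^(1/6)*z/2) + C2*cos(6^(1/6)*z/2))*exp(2^(1/6)*3^(2/3)*z/6)


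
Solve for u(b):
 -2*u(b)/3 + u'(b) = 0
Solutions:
 u(b) = C1*exp(2*b/3)


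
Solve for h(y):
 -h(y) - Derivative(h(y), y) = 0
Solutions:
 h(y) = C1*exp(-y)


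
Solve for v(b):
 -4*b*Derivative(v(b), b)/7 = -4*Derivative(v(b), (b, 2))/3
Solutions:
 v(b) = C1 + C2*erfi(sqrt(42)*b/14)


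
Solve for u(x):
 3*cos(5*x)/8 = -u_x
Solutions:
 u(x) = C1 - 3*sin(5*x)/40


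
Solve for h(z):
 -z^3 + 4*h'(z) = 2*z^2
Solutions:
 h(z) = C1 + z^4/16 + z^3/6


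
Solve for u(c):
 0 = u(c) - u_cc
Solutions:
 u(c) = C1*exp(-c) + C2*exp(c)


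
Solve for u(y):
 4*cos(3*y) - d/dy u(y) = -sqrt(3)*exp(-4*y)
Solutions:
 u(y) = C1 + 4*sin(3*y)/3 - sqrt(3)*exp(-4*y)/4


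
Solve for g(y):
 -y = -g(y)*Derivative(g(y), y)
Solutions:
 g(y) = -sqrt(C1 + y^2)
 g(y) = sqrt(C1 + y^2)


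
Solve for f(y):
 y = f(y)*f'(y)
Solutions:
 f(y) = -sqrt(C1 + y^2)
 f(y) = sqrt(C1 + y^2)


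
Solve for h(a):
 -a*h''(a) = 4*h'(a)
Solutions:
 h(a) = C1 + C2/a^3


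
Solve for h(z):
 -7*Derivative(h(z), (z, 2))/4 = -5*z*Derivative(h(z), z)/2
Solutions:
 h(z) = C1 + C2*erfi(sqrt(35)*z/7)


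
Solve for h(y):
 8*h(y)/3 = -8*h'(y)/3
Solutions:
 h(y) = C1*exp(-y)
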